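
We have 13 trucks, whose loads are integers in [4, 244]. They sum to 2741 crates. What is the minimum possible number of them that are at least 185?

If only k of them are at least 185, the other 13 − k are at most 184, so the total is at most k·244 + (13 − k)·184.
This must reach 2741, so k·244 + (13 − k)·184 ≥ 2741, giving k ≥ 6.
Exactly 6 works: 6 values at 244 and 7 at 184 total 2752; lower one of the high values by 11 (still ≥ 185) to hit 2741.

6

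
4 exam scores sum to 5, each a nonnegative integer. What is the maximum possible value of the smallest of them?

1

If every one of the 4 were at least 2, the total would be at least 4 × 2 = 8 > 5.
Taking 3 copies of 1 and 1 copy of 2 gives exactly 5, so 1 is attained.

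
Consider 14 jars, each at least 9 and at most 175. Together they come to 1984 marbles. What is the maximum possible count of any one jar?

175

Maximizing one value means minimizing the remaining 13.
The other 13 contribute at least 13 × 9 = 117, leaving at most 1984 − 117 = 1867.
But each jar is capped at 175, so the maximum is 175.
Achievable: one at 175 and the other 13 totalling 1809, which fits since 13 × 9 ≤ 1809 ≤ 13 × 175.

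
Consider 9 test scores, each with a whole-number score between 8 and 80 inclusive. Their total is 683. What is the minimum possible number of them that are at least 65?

Suppose at most 9 − j of them reach 65; then j values are ≤ 64 and the rest ≤ 80.
The total is then ≤ 64·j + 80·(9 − j) = 720 − 16j. For this to be ≥ 683 we need j ≤ 2, so at least 9 − 2 = 7 must reach 65.
Exactly 7 works: 7 values at 80 and 2 at 64 total 688; lower one of the high values by 5 (still ≥ 65) to hit 683.

7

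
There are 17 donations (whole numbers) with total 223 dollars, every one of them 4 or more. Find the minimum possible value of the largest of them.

14

If every one of the 17 were at most 13, the total would be at most 17 × 13 = 221 < 223.
Achievable: 2 of them at 14 and 15 at 13 total 223.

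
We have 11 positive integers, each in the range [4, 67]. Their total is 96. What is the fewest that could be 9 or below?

3

Each value above 9 is at least 10, contributing at least 10 − 4 = 6 above the floor 4.
The sum exceeds the floor total 44 by 52, so at most ⌊52/6⌋ = 8 exceed 9, and at least 3 are ≤ 9.
Exactly 3 works: 3 values at 4 and 8 at 10 total 92; raise one of the low values by 4 (still ≤ 9) to hit 96.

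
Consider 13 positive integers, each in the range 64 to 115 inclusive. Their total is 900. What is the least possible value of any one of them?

64

To make one integer as small as possible, make the other 12 as large as possible.
The other 12 can take up 12 × 115 = 1380 ≥ 900 − 64, so one integer can sit at its floor of 64.
Achievable: one at 64 and the other 12 totalling 836, which fits since 12 × 64 ≤ 836 ≤ 12 × 115.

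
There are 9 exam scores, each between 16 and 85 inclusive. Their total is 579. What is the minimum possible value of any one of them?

16

Minimizing one value means maximizing the remaining 8.
The other 8 can take up 8 × 85 = 680 ≥ 579 − 16, so one score can sit at its floor of 16.
Achievable: one at 16 and the other 8 totalling 563, which fits since 8 × 16 ≤ 563 ≤ 8 × 85.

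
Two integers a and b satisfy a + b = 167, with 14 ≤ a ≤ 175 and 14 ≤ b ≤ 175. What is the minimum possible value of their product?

2142

For a fixed sum, ab is smallest when a and b are as far apart as possible.
At the endpoint a = 14, b = 167 − 14 = 153, so ab = 14 × 153 = 2142.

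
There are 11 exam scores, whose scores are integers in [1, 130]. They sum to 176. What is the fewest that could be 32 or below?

Let j be the number exceeding 32. Then the total is ≥ 33·j + 1·(11 − j) = 11 + 32j.
So 32j ≤ 165 and j ≤ 5; hence at least 11 − 5 = 6 are ≤ 32.
Exactly 6 works: 6 values at 1 and 5 at 33 total 171; raise one of the low values by 5 (still ≤ 32) to hit 176.

6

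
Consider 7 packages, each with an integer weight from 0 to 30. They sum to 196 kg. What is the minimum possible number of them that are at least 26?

5

Suppose at most 7 − j of them reach 26; then j values are ≤ 25 and the rest ≤ 30.
The total is then ≤ 25·j + 30·(7 − j) = 210 − 5j. For this to be ≥ 196 we need j ≤ 2, so at least 7 − 2 = 5 must reach 26.
Exactly 5 works: 5 values at 30 and 2 at 25 total 200; lower one of the high values by 4 (still ≥ 26) to hit 196.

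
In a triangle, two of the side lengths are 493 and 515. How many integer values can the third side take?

The triangle inequality gives |493 − 515| < c < 493 + 515, i.e. 22 < c < 1008.
So c can be any integer from 23 to 1007: 985 values.

985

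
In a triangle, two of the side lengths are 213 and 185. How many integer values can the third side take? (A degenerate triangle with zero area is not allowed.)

369

The triangle inequality gives |213 − 185| < c < 213 + 185, i.e. 28 < c < 398.
So c can be any integer from 29 to 397: 369 values.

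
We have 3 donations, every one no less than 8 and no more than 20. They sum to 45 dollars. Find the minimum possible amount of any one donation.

Minimizing one value means maximizing the remaining 2.
The other 2 can take up 2 × 20 = 40 ≥ 45 − 8, so one donation can sit at its floor of 8.
Achievable: one at 8 and the other 2 totalling 37, which fits since 2 × 8 ≤ 37 ≤ 2 × 20.

8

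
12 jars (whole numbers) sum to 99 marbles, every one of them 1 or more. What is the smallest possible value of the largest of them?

The average is 99/12 > 8, so not all 12 can be 8 or less; the largest is ≥ 9.
Taking 9 copies of 8 and 3 copies of 9 gives exactly 99, so 9 is attained.

9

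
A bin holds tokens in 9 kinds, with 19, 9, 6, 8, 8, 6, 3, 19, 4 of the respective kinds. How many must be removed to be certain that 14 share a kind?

In the worst case you take as many as possible of each kind without reaching 14: 13 + 9 + 6 + 8 + 8 + 6 + 3 + 13 + 4 = 70.
The next one must give 14 of some kind, so 70 + 1 = 71.

71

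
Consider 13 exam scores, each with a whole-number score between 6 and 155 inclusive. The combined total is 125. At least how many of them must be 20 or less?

Let j be the number exceeding 20. Then the total is ≥ 21·j + 6·(13 − j) = 78 + 15j.
So 15j ≤ 47 and j ≤ 3; hence at least 13 − 3 = 10 are ≤ 20.
Exactly 10 works: 10 values at 6 and 3 at 21 total 123; raise one of the low values by 2 (still ≤ 20) to hit 125.

10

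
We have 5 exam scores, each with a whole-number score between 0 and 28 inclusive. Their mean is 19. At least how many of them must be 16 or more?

The total is 5 × 19 = 95.
If only k of them are at least 16, the other 5 − k are at most 15, so the total is at most k·28 + (5 − k)·15.
This must reach 95, so k·28 + (5 − k)·15 ≥ 95, giving k ≥ 2.
Exactly 2 works: 2 values at 28 and 3 at 15 total 101; lower one of the high values by 6 (still ≥ 16) to hit 95.

2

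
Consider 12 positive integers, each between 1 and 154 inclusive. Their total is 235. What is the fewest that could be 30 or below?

Let j be the number exceeding 30. Then the total is ≥ 31·j + 1·(12 − j) = 12 + 30j.
So 30j ≤ 223 and j ≤ 7; hence at least 12 − 7 = 5 are ≤ 30.
Exactly 5 works: 5 values at 1 and 7 at 31 total 222; raise one of the low values by 13 (still ≤ 30) to hit 235.

5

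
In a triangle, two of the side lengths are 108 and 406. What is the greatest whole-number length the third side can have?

The third side must be less than 108 + 406 = 514.
The largest integer below 514 is 513.

513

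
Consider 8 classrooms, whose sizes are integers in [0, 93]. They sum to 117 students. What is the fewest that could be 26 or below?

4

If only k of them are at most 26, the other 8 − k are at least 27, so the total is at least (8 − k)·27 + k·0.
This is ≤ 117, so (8 − k)·27 + 0k ≤ 117, which gives k ≥ 4.
Exactly 4 works: 4 values at 0 and 4 at 27 total 108; raise one of the low values by 9 (still ≤ 26) to hit 117.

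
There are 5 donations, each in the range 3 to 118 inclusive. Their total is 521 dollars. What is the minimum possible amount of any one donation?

To make one donation as small as possible, make the other 4 as large as possible.
The other 4 contribute at most 4 × 118 = 472, leaving at least 521 − 472 = 49.
Since 49 ≥ 3, this is achievable: one at 49 and 4 at 118.

49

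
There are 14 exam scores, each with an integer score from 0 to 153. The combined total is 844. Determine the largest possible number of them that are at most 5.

8

Suppose k of them are at most 5. Those contribute at most 5 each and the rest at most 153 each.
So the total is at most 5k + 153(14 − k) = 2142 − 148k. This must still be ≥ 844, so k ≤ 8.
k = 8 is achieved by 8 values at 5 and 6 at 153, total 958; lower one of the 153's by 114 (still > 5) to reach 844.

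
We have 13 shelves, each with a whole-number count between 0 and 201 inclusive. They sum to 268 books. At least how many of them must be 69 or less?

10

Let j be the number exceeding 69. Then the total is ≥ 70·j + 0·(13 − j) = 0 + 70j.
So 70j ≤ 268 and j ≤ 3; hence at least 13 − 3 = 10 are ≤ 69.
Exactly 10 works: 10 values at 0 and 3 at 70 total 210; raise one of the low values by 58 (still ≤ 69) to hit 268.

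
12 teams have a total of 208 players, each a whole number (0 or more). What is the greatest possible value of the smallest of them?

The average is 208/12 < 18, so some value is ≤ 17.
Equality holds with 8 values of 17 and 4 values of 18.

17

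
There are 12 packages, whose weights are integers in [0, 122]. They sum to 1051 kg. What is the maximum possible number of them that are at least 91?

Suppose k of them are at least 91. Those contribute at least 91 each and the other 12 − k at least 0 each.
So the total is at least 91k + 0(12 − k) = 0 + 91k. This must be ≤ 1051, giving k ≤ 11.
k = 11 is achieved by 11 values at 91 and 1 at 0, total 1001; add 50 to one value (staying below 91) to reach 1051.

11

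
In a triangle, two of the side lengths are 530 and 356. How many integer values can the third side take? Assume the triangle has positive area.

711

The triangle inequality gives |530 − 356| < c < 530 + 356, i.e. 174 < c < 886.
So c can be any integer from 175 to 885: 711 values.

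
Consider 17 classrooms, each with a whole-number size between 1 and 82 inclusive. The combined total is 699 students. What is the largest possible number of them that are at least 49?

14

Suppose k of them are at least 49. Those contribute at least 49 each and the other 17 − k at least 1 each.
So the total is at least 49k + 1(17 − k) = 17 + 48k. This must be ≤ 699, giving k ≤ 14.
k = 14 is achieved by 14 values at 49 and 3 at 1, total 689; add 10 to one value (staying below 49) to reach 699.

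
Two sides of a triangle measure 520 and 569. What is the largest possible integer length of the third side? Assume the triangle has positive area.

The third side must be less than 520 + 569 = 1089.
The largest integer below 1089 is 1088.

1088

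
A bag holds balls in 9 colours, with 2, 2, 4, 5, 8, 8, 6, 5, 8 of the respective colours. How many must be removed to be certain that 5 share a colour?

33

In the worst case you take as many as possible of each colour without reaching 5: 2 + 2 + 4 + 4 + 4 + 4 + 4 + 4 + 4 = 32.
The next one must give 5 of some colour, so 32 + 1 = 33.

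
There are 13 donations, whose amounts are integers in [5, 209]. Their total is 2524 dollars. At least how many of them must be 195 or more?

1

If only k of them are at least 195, the other 13 − k are at most 194, so the total is at most k·209 + (13 − k)·194.
This must reach 2524, so k·209 + (13 − k)·194 ≥ 2524, giving k ≥ 1.
Exactly 1 works: 1 value at 209 and 12 at 194 total 2537; lower one of the high values by 13 (still ≥ 195) to hit 2524.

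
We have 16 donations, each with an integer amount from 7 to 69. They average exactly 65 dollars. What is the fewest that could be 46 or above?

The total is 16 × 65 = 1040.
If only k of them are at least 46, the other 16 − k are at most 45, so the total is at most k·69 + (16 − k)·45.
This must reach 1040, so k·69 + (16 − k)·45 ≥ 1040, giving k ≥ 14.
Exactly 14 works: 14 values at 69 and 2 at 45 total 1056; lower one of the high values by 16 (still ≥ 46) to hit 1040.

14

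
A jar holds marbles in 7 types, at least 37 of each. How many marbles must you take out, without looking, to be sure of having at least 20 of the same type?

134

You could draw 19 of every type without reaching 20 of any — 133 in all.
One more forces 20 of some type, so 133 + 1 = 134.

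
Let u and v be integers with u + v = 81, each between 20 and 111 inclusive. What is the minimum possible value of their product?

1220

uv = u(81 − u) is concave in u, so over [20, 61] it is minimized at an endpoint.
At the endpoint u = 20, v = 81 − 20 = 61, so uv = 20 × 61 = 1220.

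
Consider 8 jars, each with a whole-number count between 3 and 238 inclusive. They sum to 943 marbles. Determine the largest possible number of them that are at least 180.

5

Suppose k of them are at least 180. Those contribute at least 180 each and the other 8 − k at least 3 each.
So the total is at least 180k + 3(8 − k) = 24 + 177k. This must be ≤ 943, giving k ≤ 5.
k = 5 is achieved by 5 values at 180 and 3 at 3, total 909; add 34 to one value (staying below 180) to reach 943.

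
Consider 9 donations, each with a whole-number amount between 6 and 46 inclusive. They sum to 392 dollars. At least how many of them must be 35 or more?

8

Each value short of 35 is at most 34, costing at least 46 − 34 = 12 against the maximum total of 414.
We can afford to lose at most 414 − 392 = 22, so at most ⌊22/12⌋ = 1 fall short, and at least 8 are ≥ 35.
Exactly 8 works: 8 values at 46 and 1 at 34 total 402; lower one of the high values by 10 (still ≥ 35) to hit 392.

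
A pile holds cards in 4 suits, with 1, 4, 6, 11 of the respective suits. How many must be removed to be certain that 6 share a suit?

16

In the worst case you take as many as possible of each suit without reaching 6: 1 + 4 + 5 + 5 = 15.
The next one must give 6 of some suit, so 15 + 1 = 16.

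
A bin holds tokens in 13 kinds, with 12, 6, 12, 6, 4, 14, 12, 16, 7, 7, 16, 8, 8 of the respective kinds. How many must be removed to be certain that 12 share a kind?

113

In the worst case you take as many as possible of each kind without reaching 12: 11 + 6 + 11 + 6 + 4 + 11 + 11 + 11 + 7 + 7 + 11 + 8 + 8 = 112.
The next one must give 12 of some kind, so 112 + 1 = 113.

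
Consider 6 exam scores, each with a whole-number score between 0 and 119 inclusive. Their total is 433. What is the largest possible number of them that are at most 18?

2

Each value at 18 or below falls at least 119 − 18 = 101 short of the ceiling 119.
The ceiling total is 6 × 119 = 714, and we need 433, so at most ⌊(714 − 433)/101⌋ = 2 can be that low.
k = 2 is achieved by 2 values at 18 and 4 at 119, total 512; lower one of the 119's by 79 (still > 18) to reach 433.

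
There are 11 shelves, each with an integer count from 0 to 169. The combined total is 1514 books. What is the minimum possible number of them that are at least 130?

3

If only k of them are at least 130, the other 11 − k are at most 129, so the total is at most k·169 + (11 − k)·129.
This must reach 1514, so k·169 + (11 − k)·129 ≥ 1514, giving k ≥ 3.
Exactly 3 works: 3 values at 169 and 8 at 129 total 1539; lower one of the high values by 25 (still ≥ 130) to hit 1514.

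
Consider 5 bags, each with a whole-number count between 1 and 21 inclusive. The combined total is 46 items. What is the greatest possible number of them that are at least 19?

2

With k values at 19 or above and the rest at least 1, the sum is at least 5 + 18k.
Since the sum is 46, we need 18k ≤ 41, i.e. k ≤ 2.
k = 2 is achieved by 2 values at 19 and 3 at 1, total 41; add 5 to one value (staying below 19) to reach 46.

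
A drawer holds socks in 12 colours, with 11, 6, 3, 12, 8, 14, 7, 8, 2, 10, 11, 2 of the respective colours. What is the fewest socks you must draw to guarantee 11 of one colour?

87

In the worst case you take as many as possible of each colour without reaching 11: 10 + 6 + 3 + 10 + 8 + 10 + 7 + 8 + 2 + 10 + 10 + 2 = 86.
The next one must give 11 of some colour, so 86 + 1 = 87.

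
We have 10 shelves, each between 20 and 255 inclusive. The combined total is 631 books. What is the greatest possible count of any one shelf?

Maximizing one value means minimizing the remaining 9.
The other 9 contribute at least 9 × 20 = 180, leaving at most 631 − 180 = 451.
But each shelf is capped at 255, so the maximum is 255.
Achievable: one at 255 and the other 9 totalling 376, which fits since 9 × 20 ≤ 376 ≤ 9 × 255.

255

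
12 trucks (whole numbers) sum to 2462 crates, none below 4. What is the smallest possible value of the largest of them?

If every one of the 12 were at most 205, the total would be at most 12 × 205 = 2460 < 2462.
Taking 10 copies of 205 and 2 copies of 206 gives exactly 2462, so 206 is attained.

206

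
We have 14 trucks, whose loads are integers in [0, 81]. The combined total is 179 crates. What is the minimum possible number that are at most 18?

If only k of them are at most 18, the other 14 − k are at least 19, so the total is at least (14 − k)·19 + k·0.
This is ≤ 179, so (14 − k)·19 + 0k ≤ 179, which gives k ≥ 5.
Exactly 5 works: 5 values at 0 and 9 at 19 total 171; raise one of the low values by 8 (still ≤ 18) to hit 179.

5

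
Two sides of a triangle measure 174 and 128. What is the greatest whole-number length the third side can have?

301

The third side must be less than 174 + 128 = 302.
The largest integer below 302 is 301.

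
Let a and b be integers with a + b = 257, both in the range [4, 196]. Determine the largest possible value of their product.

16512

For a fixed sum, the product ab is largest when a and b are as close as possible.
Taking a = 128 and b = 129 (both in [4, 196]) gives ab = 16512.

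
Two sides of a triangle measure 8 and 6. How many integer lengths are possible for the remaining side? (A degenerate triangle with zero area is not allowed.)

The triangle inequality gives |8 − 6| < c < 8 + 6, i.e. 2 < c < 14.
So c can be any integer from 3 to 13: 11 values.

11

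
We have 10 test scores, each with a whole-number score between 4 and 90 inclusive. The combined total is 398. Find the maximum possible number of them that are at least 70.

5

With k values at 70 or above and the rest at least 4, the sum is at least 40 + 66k.
Since the sum is 398, we need 66k ≤ 358, i.e. k ≤ 5.
k = 5 is achieved by 5 values at 70 and 5 at 4, total 370; add 28 to one value (staying below 70) to reach 398.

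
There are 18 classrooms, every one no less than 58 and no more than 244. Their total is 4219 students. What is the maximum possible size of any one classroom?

Maximizing one value means minimizing the remaining 17.
The other 17 contribute at least 17 × 58 = 986, leaving at most 4219 − 986 = 3233.
But each classroom is capped at 244, so the maximum is 244.
Achievable: one at 244 and the other 17 totalling 3975, which fits since 17 × 58 ≤ 3975 ≤ 17 × 244.

244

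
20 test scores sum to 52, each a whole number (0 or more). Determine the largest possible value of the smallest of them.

2

The 20 values sum to 52, so their minimum is at most ⌊52/20⌋ = 2.
Taking 8 copies of 2 and 12 copies of 3 gives exactly 52, so 2 is attained.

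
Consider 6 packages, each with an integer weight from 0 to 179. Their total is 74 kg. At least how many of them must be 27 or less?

If only k of them are at most 27, the other 6 − k are at least 28, so the total is at least (6 − k)·28 + k·0.
This is ≤ 74, so (6 − k)·28 + 0k ≤ 74, which gives k ≥ 4.
Exactly 4 works: 4 values at 0 and 2 at 28 total 56; raise one of the low values by 18 (still ≤ 27) to hit 74.

4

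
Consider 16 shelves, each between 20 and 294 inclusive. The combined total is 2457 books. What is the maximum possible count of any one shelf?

294

To make one shelf as large as possible, make the other 15 as small as possible.
The other 15 contribute at least 15 × 20 = 300, leaving at most 2457 − 300 = 2157.
But each shelf is capped at 294, so the maximum is 294.
Achievable: one at 294 and the other 15 totalling 2163, which fits since 15 × 20 ≤ 2163 ≤ 15 × 294.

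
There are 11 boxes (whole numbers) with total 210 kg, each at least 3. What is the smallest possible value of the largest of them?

If every one of the 11 were at most 19, the total would be at most 11 × 19 = 209 < 210.
Equality holds with 1 value of 20 and 10 values of 19.

20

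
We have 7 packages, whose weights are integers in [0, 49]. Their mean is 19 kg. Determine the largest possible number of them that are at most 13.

5

The total is 7 × 19 = 133.
Suppose k of them are at most 13. Those contribute at most 13 each and the rest at most 49 each.
So the total is at most 13k + 49(7 − k) = 343 − 36k. This must still be ≥ 133, so k ≤ 5.
k = 5 is achieved by 5 values at 13 and 2 at 49, total 163; lower one of the 49's by 30 (still > 13) to reach 133.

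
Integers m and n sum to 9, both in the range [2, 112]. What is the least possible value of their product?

14

Since m + n is fixed, pushing one of them to its bound minimizes the product.
At the endpoint m = 2, n = 9 − 2 = 7, so mn = 2 × 7 = 14.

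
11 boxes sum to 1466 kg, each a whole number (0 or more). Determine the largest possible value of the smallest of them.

133

The average is 1466/11 < 134, so some value is ≤ 133.
Taking 8 copies of 133 and 3 copies of 134 gives exactly 1466, so 133 is attained.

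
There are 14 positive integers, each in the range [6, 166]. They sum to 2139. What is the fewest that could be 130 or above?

9

If only k of them are at least 130, the other 14 − k are at most 129, so the total is at most k·166 + (14 − k)·129.
This must reach 2139, so k·166 + (14 − k)·129 ≥ 2139, giving k ≥ 9.
Exactly 9 works: 9 values at 166 and 5 at 129 total 2139.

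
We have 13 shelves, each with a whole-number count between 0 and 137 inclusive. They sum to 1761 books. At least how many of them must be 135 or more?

7

If only k of them are at least 135, the other 13 − k are at most 134, so the total is at most k·137 + (13 − k)·134.
This must reach 1761, so k·137 + (13 − k)·134 ≥ 1761, giving k ≥ 7.
Exactly 7 works: 7 values at 137 and 6 at 134 total 1763; lower one of the high values by 2 (still ≥ 135) to hit 1761.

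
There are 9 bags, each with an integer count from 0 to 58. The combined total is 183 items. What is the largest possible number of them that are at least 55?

Suppose k of them are at least 55. Those contribute at least 55 each and the other 9 − k at least 0 each.
So the total is at least 55k + 0(9 − k) = 0 + 55k. This must be ≤ 183, giving k ≤ 3.
k = 3 is achieved by 3 values at 55 and 6 at 0, total 165; add 18 to one value (staying below 55) to reach 183.

3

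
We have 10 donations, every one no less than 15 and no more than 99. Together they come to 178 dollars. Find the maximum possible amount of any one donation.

Maximizing one value means minimizing the remaining 9.
The other 9 contribute at least 9 × 15 = 135, leaving at most 178 − 135 = 43.
Since 43 ≤ 99, this is achievable: one at 43 and 9 at 15.

43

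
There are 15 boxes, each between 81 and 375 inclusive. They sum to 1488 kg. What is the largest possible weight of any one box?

354

To make one box as large as possible, make the other 14 as small as possible.
The other 14 contribute at least 14 × 81 = 1134, leaving at most 1488 − 1134 = 354.
Since 354 ≤ 375, this is achievable: one at 354 and 14 at 81.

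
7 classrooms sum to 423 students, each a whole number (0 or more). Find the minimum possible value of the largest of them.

61

The average is 423/7 > 60, so not all 7 can be 60 or less; the largest is ≥ 61.
Achievable: 3 of them at 61 and 4 at 60 total 423.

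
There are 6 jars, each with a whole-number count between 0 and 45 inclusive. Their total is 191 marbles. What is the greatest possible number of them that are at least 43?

4

If k of the values are ≥ 43, the total is ≥ 43k + 0(6 − k).
Setting 43k + 0(6 − k) ≤ 191 gives 43k ≤ 191, so k ≤ 4.
k = 4 is achieved by 4 values at 43 and 2 at 0, total 172; add 19 to one value (staying below 43) to reach 191.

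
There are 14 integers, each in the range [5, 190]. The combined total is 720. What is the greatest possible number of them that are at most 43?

13

Each value at 43 or below falls at least 190 − 43 = 147 short of the ceiling 190.
The ceiling total is 14 × 190 = 2660, and we need 720, so at most ⌊(2660 − 720)/147⌋ = 13 can be that low.
k = 13 is achieved by 13 values at 43 and 1 at 190, total 749; lower one of the 190's by 29 (still > 43) to reach 720.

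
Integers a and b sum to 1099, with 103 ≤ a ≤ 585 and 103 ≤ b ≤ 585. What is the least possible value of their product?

Since a + b is fixed, pushing one of them to its bound minimizes the product.
The extreme feasible split is a = 514, b = 585, giving ab = 300690.

300690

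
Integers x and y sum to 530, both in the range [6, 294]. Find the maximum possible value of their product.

With x + y fixed, xy peaks when the two are closest together.
Taking x = 265 and y = 265 (both in [6, 294]) gives xy = 70225.

70225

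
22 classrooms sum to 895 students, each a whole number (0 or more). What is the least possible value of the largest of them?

The 22 values sum to 895, so their maximum is at least ⌈895/22⌉ = 41.
Equality holds with 15 values of 41 and 7 values of 40.

41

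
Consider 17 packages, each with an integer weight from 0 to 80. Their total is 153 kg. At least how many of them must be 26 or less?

Each value above 26 is at least 27, contributing at least 27 − 0 = 27 above the floor 0.
The sum exceeds the floor total 0 by 153, so at most ⌊153/27⌋ = 5 exceed 26, and at least 12 are ≤ 26.
Exactly 12 works: 12 values at 0 and 5 at 27 total 135; raise one of the low values by 18 (still ≤ 26) to hit 153.

12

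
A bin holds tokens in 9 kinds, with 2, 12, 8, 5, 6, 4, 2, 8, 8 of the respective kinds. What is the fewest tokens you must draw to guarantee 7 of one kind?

44

In the worst case you take as many as possible of each kind without reaching 7: 2 + 6 + 6 + 5 + 6 + 4 + 2 + 6 + 6 = 43.
The next one must give 7 of some kind, so 43 + 1 = 44.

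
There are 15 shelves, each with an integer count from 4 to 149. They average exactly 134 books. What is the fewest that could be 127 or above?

6

The total is 15 × 134 = 2010.
Each value short of 127 is at most 126, costing at least 149 − 126 = 23 against the maximum total of 2235.
We can afford to lose at most 2235 − 2010 = 225, so at most ⌊225/23⌋ = 9 fall short, and at least 6 are ≥ 127.
Exactly 6 works: 6 values at 149 and 9 at 126 total 2028; lower one of the high values by 18 (still ≥ 127) to hit 2010.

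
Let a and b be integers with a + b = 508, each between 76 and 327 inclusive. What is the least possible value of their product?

For a fixed sum, ab is smallest when a and b are as far apart as possible.
The extreme feasible split is a = 181, b = 327, giving ab = 59187.

59187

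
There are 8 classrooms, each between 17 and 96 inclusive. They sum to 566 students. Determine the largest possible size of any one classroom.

Maximizing one value means minimizing the remaining 7.
The other 7 contribute at least 7 × 17 = 119, leaving at most 566 − 119 = 447.
But each classroom is capped at 96, so the maximum is 96.
Achievable: one at 96 and the other 7 totalling 470, which fits since 7 × 17 ≤ 470 ≤ 7 × 96.

96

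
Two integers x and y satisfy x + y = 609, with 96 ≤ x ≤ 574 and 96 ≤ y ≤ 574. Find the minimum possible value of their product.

For a fixed sum, xy is smallest when x and y are as far apart as possible.
The extreme feasible split is x = 96, y = 513, giving xy = 49248.

49248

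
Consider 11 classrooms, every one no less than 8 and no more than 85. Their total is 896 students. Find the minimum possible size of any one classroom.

To make one classroom as small as possible, make the other 10 as large as possible.
The other 10 contribute at most 10 × 85 = 850, leaving at least 896 − 850 = 46.
Since 46 ≥ 8, this is achievable: one at 46 and 10 at 85.

46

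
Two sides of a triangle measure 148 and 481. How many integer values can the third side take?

295

The triangle inequality gives |148 − 481| < c < 148 + 481, i.e. 333 < c < 629.
So c can be any integer from 334 to 628: 295 values.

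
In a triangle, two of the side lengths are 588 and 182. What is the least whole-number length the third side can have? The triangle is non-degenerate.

The third side must exceed |588 − 182| = 406.
The smallest integer above 406 is 407.

407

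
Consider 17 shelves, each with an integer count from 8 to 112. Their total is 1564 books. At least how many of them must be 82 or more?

If only k of them are at least 82, the other 17 − k are at most 81, so the total is at most k·112 + (17 − k)·81.
This must reach 1564, so k·112 + (17 − k)·81 ≥ 1564, giving k ≥ 7.
Exactly 7 works: 7 values at 112 and 10 at 81 total 1594; lower one of the high values by 30 (still ≥ 82) to hit 1564.

7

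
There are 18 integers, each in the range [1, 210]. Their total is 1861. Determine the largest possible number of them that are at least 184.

10

With k values at 184 or above and the rest at least 1, the sum is at least 18 + 183k.
Since the sum is 1861, we need 183k ≤ 1843, i.e. k ≤ 10.
k = 10 is achieved by 10 values at 184 and 8 at 1, total 1848; add 13 to one value (staying below 184) to reach 1861.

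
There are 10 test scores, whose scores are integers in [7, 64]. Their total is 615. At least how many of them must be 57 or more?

7

If only k of them are at least 57, the other 10 − k are at most 56, so the total is at most k·64 + (10 − k)·56.
This must reach 615, so k·64 + (10 − k)·56 ≥ 615, giving k ≥ 7.
Exactly 7 works: 7 values at 64 and 3 at 56 total 616; lower one of the high values by 1 (still ≥ 57) to hit 615.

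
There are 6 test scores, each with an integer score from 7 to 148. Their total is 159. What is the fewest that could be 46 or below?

Each value above 46 is at least 47, contributing at least 47 − 7 = 40 above the floor 7.
The sum exceeds the floor total 42 by 117, so at most ⌊117/40⌋ = 2 exceed 46, and at least 4 are ≤ 46.
Exactly 4 works: 4 values at 7 and 2 at 47 total 122; raise one of the low values by 37 (still ≤ 46) to hit 159.

4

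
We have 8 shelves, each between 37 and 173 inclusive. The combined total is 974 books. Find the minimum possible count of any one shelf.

Minimizing one value means maximizing the remaining 7.
The other 7 can take up 7 × 173 = 1211 ≥ 974 − 37, so one shelf can sit at its floor of 37.
Achievable: one at 37 and the other 7 totalling 937, which fits since 7 × 37 ≤ 937 ≤ 7 × 173.

37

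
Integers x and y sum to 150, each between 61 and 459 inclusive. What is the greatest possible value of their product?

5625

With x + y fixed, xy peaks when the two are closest together.
Taking x = 75 and y = 75 (both in [61, 459]) gives xy = 5625.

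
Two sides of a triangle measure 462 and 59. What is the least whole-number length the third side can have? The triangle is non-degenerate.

The third side must exceed |462 − 59| = 403.
The smallest integer above 403 is 404.

404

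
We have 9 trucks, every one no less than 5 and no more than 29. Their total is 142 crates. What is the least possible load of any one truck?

To make one truck as small as possible, make the other 8 as large as possible.
The other 8 can take up 8 × 29 = 232 ≥ 142 − 5, so one truck can sit at its floor of 5.
Achievable: one at 5 and the other 8 totalling 137, which fits since 8 × 5 ≤ 137 ≤ 8 × 29.

5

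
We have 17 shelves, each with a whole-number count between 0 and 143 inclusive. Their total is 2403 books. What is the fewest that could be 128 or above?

If only k of them are at least 128, the other 17 − k are at most 127, so the total is at most k·143 + (17 − k)·127.
This must reach 2403, so k·143 + (17 − k)·127 ≥ 2403, giving k ≥ 16.
Exactly 16 works: 16 values at 143 and 1 at 127 total 2415; lower one of the high values by 12 (still ≥ 128) to hit 2403.

16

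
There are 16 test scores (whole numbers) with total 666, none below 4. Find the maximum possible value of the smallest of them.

41

If every one of the 16 were at least 42, the total would be at least 16 × 42 = 672 > 666.
Equality holds with 6 values of 41 and 10 values of 42.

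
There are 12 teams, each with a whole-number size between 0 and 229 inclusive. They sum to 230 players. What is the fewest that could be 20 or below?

2

Let j be the number exceeding 20. Then the total is ≥ 21·j + 0·(12 − j) = 0 + 21j.
So 21j ≤ 230 and j ≤ 10; hence at least 12 − 10 = 2 are ≤ 20.
Exactly 2 works: 2 values at 0 and 10 at 21 total 210; raise one of the low values by 20 (still ≤ 20) to hit 230.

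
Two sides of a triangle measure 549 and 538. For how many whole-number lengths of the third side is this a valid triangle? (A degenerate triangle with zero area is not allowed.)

The triangle inequality gives |549 − 538| < c < 549 + 538, i.e. 11 < c < 1087.
So c can be any integer from 12 to 1086: 1075 values.

1075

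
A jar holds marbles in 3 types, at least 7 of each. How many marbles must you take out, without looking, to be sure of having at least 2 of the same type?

In the worst case you draw 1 of each of the 3 types: 3 × 1 = 3.
One more forces 2 of some type, so 3 + 1 = 4.

4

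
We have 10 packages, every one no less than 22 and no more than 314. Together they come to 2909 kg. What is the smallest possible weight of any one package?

To make one package as small as possible, make the other 9 as large as possible.
The other 9 contribute at most 9 × 314 = 2826, leaving at least 2909 − 2826 = 83.
Since 83 ≥ 22, this is achievable: one at 83 and 9 at 314.

83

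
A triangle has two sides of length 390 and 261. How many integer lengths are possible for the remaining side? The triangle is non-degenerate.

The triangle inequality gives |390 − 261| < c < 390 + 261, i.e. 129 < c < 651.
So c can be any integer from 130 to 650: 521 values.

521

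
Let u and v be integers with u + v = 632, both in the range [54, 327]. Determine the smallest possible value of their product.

99735

uv = u(632 − u) is concave in u, so over [305, 327] it is minimized at an endpoint.
The extreme feasible split is u = 305, v = 327, giving uv = 99735.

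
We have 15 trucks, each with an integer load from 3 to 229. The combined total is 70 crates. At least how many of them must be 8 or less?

11

Let j be the number exceeding 8. Then the total is ≥ 9·j + 3·(15 − j) = 45 + 6j.
So 6j ≤ 25 and j ≤ 4; hence at least 15 − 4 = 11 are ≤ 8.
Exactly 11 works: 11 values at 3 and 4 at 9 total 69; raise one of the low values by 1 (still ≤ 8) to hit 70.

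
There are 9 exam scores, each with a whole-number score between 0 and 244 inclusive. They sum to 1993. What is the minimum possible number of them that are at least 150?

7

Suppose at most 9 − j of them reach 150; then j values are ≤ 149 and the rest ≤ 244.
The total is then ≤ 149·j + 244·(9 − j) = 2196 − 95j. For this to be ≥ 1993 we need j ≤ 2, so at least 9 − 2 = 7 must reach 150.
Exactly 7 works: 7 values at 244 and 2 at 149 total 2006; lower one of the high values by 13 (still ≥ 150) to hit 1993.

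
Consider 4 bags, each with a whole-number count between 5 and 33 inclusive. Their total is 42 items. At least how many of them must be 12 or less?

2

If only k of them are at most 12, the other 4 − k are at least 13, so the total is at least (4 − k)·13 + k·5.
This is ≤ 42, so (4 − k)·13 + 5k ≤ 42, which gives k ≥ 2.
Exactly 2 works: 2 values at 5 and 2 at 13 total 36; raise one of the low values by 6 (still ≤ 12) to hit 42.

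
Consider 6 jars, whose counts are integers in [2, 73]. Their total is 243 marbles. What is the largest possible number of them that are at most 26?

4

Each value at 26 or below falls at least 73 − 26 = 47 short of the ceiling 73.
The ceiling total is 6 × 73 = 438, and we need 243, so at most ⌊(438 − 243)/47⌋ = 4 can be that low.
k = 4 is achieved by 4 values at 26 and 2 at 73, total 250; lower one of the 73's by 7 (still > 26) to reach 243.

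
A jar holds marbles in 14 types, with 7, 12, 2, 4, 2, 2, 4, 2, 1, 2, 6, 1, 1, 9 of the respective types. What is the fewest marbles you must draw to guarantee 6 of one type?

In the worst case you take as many as possible of each type without reaching 6: 5 + 5 + 2 + 4 + 2 + 2 + 4 + 2 + 1 + 2 + 5 + 1 + 1 + 5 = 41.
The next one must give 6 of some type, so 41 + 1 = 42.

42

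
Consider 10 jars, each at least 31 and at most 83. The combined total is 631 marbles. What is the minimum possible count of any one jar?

31

To make one jar as small as possible, make the other 9 as large as possible.
The other 9 can take up 9 × 83 = 747 ≥ 631 − 31, so one jar can sit at its floor of 31.
Achievable: one at 31 and the other 9 totalling 600, which fits since 9 × 31 ≤ 600 ≤ 9 × 83.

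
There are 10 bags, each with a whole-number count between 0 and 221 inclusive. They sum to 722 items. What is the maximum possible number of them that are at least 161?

4

If k of the values are ≥ 161, the total is ≥ 161k + 0(10 − k).
Setting 161k + 0(10 − k) ≤ 722 gives 161k ≤ 722, so k ≤ 4.
k = 4 is achieved by 4 values at 161 and 6 at 0, total 644; add 78 to one value (staying below 161) to reach 722.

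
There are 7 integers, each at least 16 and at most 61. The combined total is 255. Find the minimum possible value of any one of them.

To make one integer as small as possible, make the other 6 as large as possible.
The other 6 can take up 6 × 61 = 366 ≥ 255 − 16, so one integer can sit at its floor of 16.
Achievable: one at 16 and the other 6 totalling 239, which fits since 6 × 16 ≤ 239 ≤ 6 × 61.

16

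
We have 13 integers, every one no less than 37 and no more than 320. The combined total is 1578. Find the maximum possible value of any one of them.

To make one integer as large as possible, make the other 12 as small as possible.
The other 12 contribute at least 12 × 37 = 444, leaving at most 1578 − 444 = 1134.
But each integer is capped at 320, so the maximum is 320.
Achievable: one at 320 and the other 12 totalling 1258, which fits since 12 × 37 ≤ 1258 ≤ 12 × 320.

320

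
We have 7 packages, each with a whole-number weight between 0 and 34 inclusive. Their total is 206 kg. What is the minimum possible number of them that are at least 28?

If only k of them are at least 28, the other 7 − k are at most 27, so the total is at most k·34 + (7 − k)·27.
This must reach 206, so k·34 + (7 − k)·27 ≥ 206, giving k ≥ 3.
Exactly 3 works: 3 values at 34 and 4 at 27 total 210; lower one of the high values by 4 (still ≥ 28) to hit 206.

3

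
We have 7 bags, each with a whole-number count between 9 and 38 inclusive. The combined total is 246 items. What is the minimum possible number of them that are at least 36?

1

Suppose at most 7 − j of them reach 36; then j values are ≤ 35 and the rest ≤ 38.
The total is then ≤ 35·j + 38·(7 − j) = 266 − 3j. For this to be ≥ 246 we need j ≤ 6, so at least 7 − 6 = 1 must reach 36.
Exactly 1 works: 1 value at 38 and 6 at 35 total 248; lower one of the high values by 2 (still ≥ 36) to hit 246.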